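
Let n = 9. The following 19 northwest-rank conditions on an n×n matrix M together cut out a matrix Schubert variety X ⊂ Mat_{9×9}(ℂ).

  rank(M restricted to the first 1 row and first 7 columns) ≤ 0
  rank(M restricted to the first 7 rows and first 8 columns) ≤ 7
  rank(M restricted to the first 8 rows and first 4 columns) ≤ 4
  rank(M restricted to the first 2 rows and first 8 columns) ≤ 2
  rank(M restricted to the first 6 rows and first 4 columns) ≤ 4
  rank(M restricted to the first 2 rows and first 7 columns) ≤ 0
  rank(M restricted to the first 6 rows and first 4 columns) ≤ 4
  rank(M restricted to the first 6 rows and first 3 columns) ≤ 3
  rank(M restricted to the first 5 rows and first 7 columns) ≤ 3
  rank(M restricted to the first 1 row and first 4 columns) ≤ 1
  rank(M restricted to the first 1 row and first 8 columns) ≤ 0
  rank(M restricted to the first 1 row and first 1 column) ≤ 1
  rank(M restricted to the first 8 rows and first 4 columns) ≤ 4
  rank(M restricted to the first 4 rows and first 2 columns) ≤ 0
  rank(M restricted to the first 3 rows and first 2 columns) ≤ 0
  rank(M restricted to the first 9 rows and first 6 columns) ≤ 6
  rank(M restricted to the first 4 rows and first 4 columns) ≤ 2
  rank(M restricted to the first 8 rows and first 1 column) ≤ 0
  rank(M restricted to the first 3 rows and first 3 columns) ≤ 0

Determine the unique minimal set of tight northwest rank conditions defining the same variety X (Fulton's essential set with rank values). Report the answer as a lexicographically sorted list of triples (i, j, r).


Computing R[i][j] = min implied NW-rank bound (n=9, 19 conditions):

  row 1: 0 | 0 | 0 | 0 | 0 | 0 | 0 | 0 | 1
  row 2: 0 | 0 | 0 | 0 | 0 | 0 | 0 | 1 | 2
  row 3: 0 | 0 | 0 | 1 | 1 | 1 | 1 | 2 | 3
  row 4: 0 | 0 | 1 | 2 | 2 | 2 | 2 | 3 | 4
  row 5: 0 | 1 | 2 | 3 | 3 | 3 | 3 | 4 | 5
  row 6: 0 | 1 | 2 | 3 | 4 | 4 | 4 | 5 | 6
  row 7: 0 | 1 | 2 | 3 | 4 | 5 | 5 | 6 | 7
  row 8: 0 | 1 | 2 | 3 | 4 | 5 | 6 | 7 | 8
  row 9: 1 | 2 | 3 | 4 | 5 | 6 | 7 | 8 | 9

giving w = (9, 8, 4, 3, 2, 5, 6, 7, 1) via Δ²R.

Fulton essential set (5 of the 24 Rothe cells):

[(1, 8, 0), (2, 7, 0), (3, 3, 0), (4, 2, 0), (8, 1, 0)]


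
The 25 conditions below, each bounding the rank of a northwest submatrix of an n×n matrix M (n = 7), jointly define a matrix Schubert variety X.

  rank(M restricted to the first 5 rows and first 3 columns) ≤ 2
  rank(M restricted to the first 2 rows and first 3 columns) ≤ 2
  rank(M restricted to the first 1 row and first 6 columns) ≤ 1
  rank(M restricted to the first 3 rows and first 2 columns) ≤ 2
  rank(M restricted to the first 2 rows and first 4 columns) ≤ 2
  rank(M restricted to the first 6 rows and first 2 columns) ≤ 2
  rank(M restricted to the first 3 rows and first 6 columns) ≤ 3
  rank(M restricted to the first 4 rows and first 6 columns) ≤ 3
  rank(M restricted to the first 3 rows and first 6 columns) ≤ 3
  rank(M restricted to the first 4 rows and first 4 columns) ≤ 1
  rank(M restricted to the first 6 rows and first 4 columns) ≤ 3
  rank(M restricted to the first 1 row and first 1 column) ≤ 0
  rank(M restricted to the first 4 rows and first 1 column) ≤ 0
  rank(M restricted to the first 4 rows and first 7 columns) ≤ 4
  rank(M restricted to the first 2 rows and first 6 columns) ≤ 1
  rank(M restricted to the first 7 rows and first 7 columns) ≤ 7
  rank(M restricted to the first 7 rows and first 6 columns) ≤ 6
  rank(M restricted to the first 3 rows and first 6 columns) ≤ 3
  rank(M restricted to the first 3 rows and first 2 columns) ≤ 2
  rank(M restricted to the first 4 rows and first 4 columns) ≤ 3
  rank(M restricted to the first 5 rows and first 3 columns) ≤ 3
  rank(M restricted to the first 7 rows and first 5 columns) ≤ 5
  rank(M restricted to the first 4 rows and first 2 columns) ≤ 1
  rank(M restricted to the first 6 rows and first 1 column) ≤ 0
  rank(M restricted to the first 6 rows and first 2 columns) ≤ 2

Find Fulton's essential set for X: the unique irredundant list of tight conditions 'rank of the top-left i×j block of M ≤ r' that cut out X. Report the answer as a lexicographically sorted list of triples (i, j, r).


Propagating the 25 rank bounds to every northwest block:

  0 1 1 1 1 1 1
  0 1 1 1 1 1 2
  0 1 1 1 2 2 3
  0 1 1 1 2 3 4
  0 1 2 2 3 4 5
  0 1 2 3 4 5 6
  1 2 3 4 5 6 7

reading off 1-entries of Δ²R: w = (2, 7, 5, 6, 3, 4, 1).

ℓ(w)=14; the 3 essential cells (i,j,r):

[(2, 6, 1), (4, 4, 1), (6, 1, 0)]


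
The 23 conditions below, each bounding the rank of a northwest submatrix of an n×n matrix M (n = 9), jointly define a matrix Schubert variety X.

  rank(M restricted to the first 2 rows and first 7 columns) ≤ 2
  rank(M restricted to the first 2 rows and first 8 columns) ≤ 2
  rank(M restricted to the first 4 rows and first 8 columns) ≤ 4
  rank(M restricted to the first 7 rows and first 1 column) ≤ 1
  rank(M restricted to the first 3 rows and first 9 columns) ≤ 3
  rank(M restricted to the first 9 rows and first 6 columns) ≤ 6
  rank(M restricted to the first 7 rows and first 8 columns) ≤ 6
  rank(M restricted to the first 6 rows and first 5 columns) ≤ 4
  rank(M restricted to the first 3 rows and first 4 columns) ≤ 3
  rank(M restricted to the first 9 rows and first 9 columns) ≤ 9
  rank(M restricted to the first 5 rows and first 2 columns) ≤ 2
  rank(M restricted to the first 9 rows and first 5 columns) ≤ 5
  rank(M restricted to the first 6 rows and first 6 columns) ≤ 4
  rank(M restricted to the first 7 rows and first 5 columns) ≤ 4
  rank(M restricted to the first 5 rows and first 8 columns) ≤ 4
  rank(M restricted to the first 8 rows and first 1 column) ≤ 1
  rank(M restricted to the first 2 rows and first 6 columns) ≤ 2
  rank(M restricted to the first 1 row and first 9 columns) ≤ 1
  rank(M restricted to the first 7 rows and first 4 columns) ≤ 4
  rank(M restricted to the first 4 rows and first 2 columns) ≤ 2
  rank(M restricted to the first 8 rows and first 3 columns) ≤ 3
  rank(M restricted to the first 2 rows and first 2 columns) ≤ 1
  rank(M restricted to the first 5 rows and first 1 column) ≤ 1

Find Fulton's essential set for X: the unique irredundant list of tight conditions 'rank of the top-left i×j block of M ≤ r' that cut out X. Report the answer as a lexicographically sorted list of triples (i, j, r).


Rank table r_w(9×9) implied by the 23 constraints:

  i=1: 1 | 1 | 1 | 1 | 1 | 1 | 1 | 1 | 1
  i=2: 1 | 1 | 2 | 2 | 2 | 2 | 2 | 2 | 2
  i=3: 1 | 2 | 3 | 3 | 3 | 3 | 3 | 3 | 3
  i=4: 1 | 2 | 3 | 4 | 4 | 4 | 4 | 4 | 4
  i=5: 1 | 2 | 3 | 4 | 4 | 4 | 4 | 4 | 5
  i=6: 1 | 2 | 3 | 4 | 4 | 4 | 5 | 5 | 6
  i=7: 1 | 2 | 3 | 4 | 4 | 5 | 6 | 6 | 7
  i=8: 1 | 2 | 3 | 4 | 5 | 6 | 7 | 7 | 8
  i=9: 1 | 2 | 3 | 4 | 5 | 6 | 7 | 8 | 9

second differences of R give the permutation w = (1, 3, 2, 4, 9, 7, 6, 5, 8).

ℓ(w)=8; the 4 essential cells (i,j,r):

[(2, 2, 1), (5, 8, 4), (6, 6, 4), (7, 5, 4)]


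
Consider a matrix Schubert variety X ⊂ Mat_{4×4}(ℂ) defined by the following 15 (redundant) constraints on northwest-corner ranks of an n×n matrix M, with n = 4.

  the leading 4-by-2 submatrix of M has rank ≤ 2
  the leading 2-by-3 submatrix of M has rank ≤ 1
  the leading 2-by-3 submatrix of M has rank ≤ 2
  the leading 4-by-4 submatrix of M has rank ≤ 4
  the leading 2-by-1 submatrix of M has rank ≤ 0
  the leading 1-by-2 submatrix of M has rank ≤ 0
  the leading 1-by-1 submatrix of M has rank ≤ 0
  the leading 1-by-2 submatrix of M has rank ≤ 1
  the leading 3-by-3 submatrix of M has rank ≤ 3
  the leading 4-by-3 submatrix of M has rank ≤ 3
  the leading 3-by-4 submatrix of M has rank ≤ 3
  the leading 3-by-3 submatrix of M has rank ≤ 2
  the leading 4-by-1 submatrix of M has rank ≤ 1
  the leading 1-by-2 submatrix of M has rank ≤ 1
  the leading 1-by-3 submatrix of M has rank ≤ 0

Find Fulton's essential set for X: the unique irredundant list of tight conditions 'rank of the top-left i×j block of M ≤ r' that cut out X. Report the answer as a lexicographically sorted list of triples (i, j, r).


The tightest implied rank at each (i,j), from the 15 conditions:

  R[1]: 0  0  0  1
  R[2]: 0  1  1  2
  R[3]: 1  2  2  3
  R[4]: 1  2  3  4

the unique w with this rank table is (4, 2, 1, 3).

D(w) has 4 cells with 2 SE-corners; essential set:

[(1, 3, 0), (2, 1, 0)]


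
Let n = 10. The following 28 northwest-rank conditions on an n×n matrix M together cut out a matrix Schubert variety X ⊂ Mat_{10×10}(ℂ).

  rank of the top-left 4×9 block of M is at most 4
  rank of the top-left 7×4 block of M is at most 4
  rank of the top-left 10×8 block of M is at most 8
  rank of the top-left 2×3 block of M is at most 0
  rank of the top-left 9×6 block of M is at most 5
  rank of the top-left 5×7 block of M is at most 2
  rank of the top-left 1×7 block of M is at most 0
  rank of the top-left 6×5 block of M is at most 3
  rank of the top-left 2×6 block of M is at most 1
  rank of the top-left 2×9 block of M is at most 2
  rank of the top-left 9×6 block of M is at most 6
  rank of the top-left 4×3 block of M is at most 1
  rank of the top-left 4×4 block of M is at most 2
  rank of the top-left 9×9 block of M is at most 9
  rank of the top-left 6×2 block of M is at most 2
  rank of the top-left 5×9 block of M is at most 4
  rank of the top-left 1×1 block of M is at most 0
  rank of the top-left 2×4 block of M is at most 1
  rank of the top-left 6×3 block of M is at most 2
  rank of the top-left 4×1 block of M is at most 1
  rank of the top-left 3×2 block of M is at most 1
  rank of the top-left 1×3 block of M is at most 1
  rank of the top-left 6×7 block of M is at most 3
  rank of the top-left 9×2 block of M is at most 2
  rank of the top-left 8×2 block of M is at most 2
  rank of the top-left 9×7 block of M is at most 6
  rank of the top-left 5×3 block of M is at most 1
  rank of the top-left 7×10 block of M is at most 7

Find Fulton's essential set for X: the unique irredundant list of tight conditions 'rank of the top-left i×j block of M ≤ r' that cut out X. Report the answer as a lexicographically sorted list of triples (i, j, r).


Propagating the 28 rank bounds to every northwest block:

  i=1: 0 | 0 | 0 | 0 | 0 | 0 | 0 | 1 | 1 | 1
  i=2: 0 | 0 | 0 | 1 | 1 | 1 | 1 | 2 | 2 | 2
  i=3: 1 | 1 | 1 | 2 | 2 | 2 | 2 | 3 | 3 | 3
  i=4: 1 | 1 | 1 | 2 | 2 | 2 | 2 | 3 | 4 | 4
  i=5: 1 | 1 | 1 | 2 | 2 | 2 | 2 | 3 | 4 | 5
  i=6: 1 | 2 | 2 | 3 | 3 | 3 | 3 | 4 | 5 | 6
  i=7: 1 | 2 | 3 | 4 | 4 | 4 | 4 | 5 | 6 | 7
  i=8: 1 | 2 | 3 | 4 | 5 | 5 | 5 | 6 | 7 | 8
  i=9: 1 | 2 | 3 | 4 | 5 | 5 | 6 | 7 | 8 | 9
  i=10: 1 | 2 | 3 | 4 | 5 | 6 | 7 | 8 | 9 | 10

second differences of R give the permutation w = (8, 4, 1, 9, 10, 2, 3, 5, 7, 6).

5 SE-corners of the 21-cell Rothe diagram give Ess(w):

[(1, 7, 0), (2, 3, 0), (5, 3, 1), (5, 7, 2), (9, 6, 5)]


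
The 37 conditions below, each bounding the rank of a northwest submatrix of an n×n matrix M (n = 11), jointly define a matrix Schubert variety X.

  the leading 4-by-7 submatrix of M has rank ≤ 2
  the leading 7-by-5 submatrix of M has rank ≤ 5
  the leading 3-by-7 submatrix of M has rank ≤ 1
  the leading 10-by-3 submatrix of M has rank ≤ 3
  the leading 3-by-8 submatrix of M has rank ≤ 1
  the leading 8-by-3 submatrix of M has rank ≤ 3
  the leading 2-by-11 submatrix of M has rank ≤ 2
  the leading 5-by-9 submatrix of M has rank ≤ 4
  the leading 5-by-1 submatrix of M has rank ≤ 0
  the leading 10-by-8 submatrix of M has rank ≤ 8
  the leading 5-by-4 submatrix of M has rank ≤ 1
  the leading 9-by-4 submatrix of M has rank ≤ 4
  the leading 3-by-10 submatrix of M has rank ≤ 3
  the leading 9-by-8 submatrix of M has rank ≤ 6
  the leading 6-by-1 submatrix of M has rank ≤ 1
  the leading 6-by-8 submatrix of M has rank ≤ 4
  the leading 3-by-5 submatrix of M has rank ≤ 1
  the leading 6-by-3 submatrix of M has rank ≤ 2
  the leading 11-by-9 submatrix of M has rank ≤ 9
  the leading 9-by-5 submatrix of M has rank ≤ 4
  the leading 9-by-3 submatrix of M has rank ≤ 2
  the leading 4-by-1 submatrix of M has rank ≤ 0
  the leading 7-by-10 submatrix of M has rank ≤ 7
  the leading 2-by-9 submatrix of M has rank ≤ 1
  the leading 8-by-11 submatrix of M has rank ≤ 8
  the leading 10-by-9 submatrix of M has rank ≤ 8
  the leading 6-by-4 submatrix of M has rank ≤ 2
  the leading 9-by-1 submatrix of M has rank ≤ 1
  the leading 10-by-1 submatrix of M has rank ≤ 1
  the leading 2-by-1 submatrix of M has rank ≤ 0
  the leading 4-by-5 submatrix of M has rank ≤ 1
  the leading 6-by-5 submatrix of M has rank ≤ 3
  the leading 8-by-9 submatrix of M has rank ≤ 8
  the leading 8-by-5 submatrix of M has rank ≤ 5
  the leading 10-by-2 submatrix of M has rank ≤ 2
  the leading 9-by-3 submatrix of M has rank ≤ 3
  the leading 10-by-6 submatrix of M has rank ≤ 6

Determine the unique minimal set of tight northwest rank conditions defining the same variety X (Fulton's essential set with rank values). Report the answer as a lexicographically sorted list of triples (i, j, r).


Recovering R(i,j) via the rank-extension bound from the 37 conditions:

  i=1: 0, 1, 1, 1, 1, 1, 1, 1, 1, 1, 1
  i=2: 0, 1, 1, 1, 1, 1, 1, 1, 1, 2, 2
  i=3: 0, 1, 1, 1, 1, 1, 1, 1, 2, 3, 3
  i=4: 0, 1, 1, 1, 1, 2, 2, 2, 3, 4, 4
  i=5: 0, 1, 1, 1, 2, 3, 3, 3, 4, 5, 5
  i=6: 1, 2, 2, 2, 3, 4, 4, 4, 5, 6, 6
  i=7: 1, 2, 2, 3, 4, 5, 5, 5, 6, 7, 7
  i=8: 1, 2, 2, 3, 4, 5, 6, 6, 7, 8, 8
  i=9: 1, 2, 2, 3, 4, 5, 6, 6, 7, 8, 9
  i=10: 1, 2, 3, 4, 5, 6, 7, 7, 8, 9, 10
  i=11: 1, 2, 3, 4, 5, 6, 7, 8, 9, 10, 11

the unique w with this rank table is (2, 10, 9, 6, 5, 1, 4, 7, 11, 3, 8).

Fulton essential set (7 of the 27 Rothe cells):

[(2, 9, 1), (3, 8, 1), (4, 5, 1), (5, 1, 0), (5, 4, 1), (9, 3, 2), (9, 8, 6)]


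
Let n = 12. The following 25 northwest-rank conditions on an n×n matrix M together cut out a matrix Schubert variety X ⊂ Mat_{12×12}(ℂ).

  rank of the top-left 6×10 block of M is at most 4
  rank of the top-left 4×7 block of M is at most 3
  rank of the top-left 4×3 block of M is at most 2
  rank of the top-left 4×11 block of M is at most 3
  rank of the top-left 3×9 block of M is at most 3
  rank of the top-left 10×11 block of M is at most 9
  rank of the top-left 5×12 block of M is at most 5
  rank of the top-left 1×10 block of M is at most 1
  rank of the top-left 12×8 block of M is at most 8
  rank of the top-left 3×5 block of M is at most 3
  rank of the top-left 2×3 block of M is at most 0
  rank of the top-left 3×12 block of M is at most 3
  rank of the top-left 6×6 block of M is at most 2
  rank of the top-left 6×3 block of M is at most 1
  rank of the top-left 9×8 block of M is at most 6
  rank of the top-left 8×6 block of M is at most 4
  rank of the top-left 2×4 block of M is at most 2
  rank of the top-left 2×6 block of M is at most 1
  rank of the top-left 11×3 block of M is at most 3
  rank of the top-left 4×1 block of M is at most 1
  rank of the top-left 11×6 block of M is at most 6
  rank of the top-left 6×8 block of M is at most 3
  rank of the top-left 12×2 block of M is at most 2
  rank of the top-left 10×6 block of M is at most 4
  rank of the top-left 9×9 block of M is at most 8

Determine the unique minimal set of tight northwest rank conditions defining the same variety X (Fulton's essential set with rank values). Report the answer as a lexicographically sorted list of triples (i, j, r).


Reconstructing r_w from the 25 given conditions:

  0 | 0 | 0 | 1 | 1 | 1 | 1 | 1 | 1 | 1 | 1 | 1
  0 | 0 | 0 | 1 | 1 | 1 | 2 | 2 | 2 | 2 | 2 | 2
  1 | 1 | 1 | 2 | 2 | 2 | 3 | 3 | 3 | 3 | 3 | 3
  1 | 1 | 1 | 2 | 2 | 2 | 3 | 3 | 3 | 3 | 3 | 4
  1 | 1 | 1 | 2 | 2 | 2 | 3 | 3 | 4 | 4 | 4 | 5
  1 | 1 | 1 | 2 | 2 | 2 | 3 | 3 | 4 | 4 | 5 | 6
  1 | 2 | 2 | 3 | 3 | 3 | 4 | 4 | 5 | 5 | 6 | 7
  1 | 2 | 3 | 4 | 4 | 4 | 5 | 5 | 6 | 6 | 7 | 8
  1 | 2 | 3 | 4 | 4 | 4 | 5 | 6 | 7 | 7 | 8 | 9
  1 | 2 | 3 | 4 | 4 | 4 | 5 | 6 | 7 | 8 | 9 | 10
  1 | 2 | 3 | 4 | 5 | 5 | 6 | 7 | 8 | 9 | 10 | 11
  1 | 2 | 3 | 4 | 5 | 6 | 7 | 8 | 9 | 10 | 11 | 12

giving w = (4, 7, 1, 12, 9, 11, 2, 3, 8, 10, 5, 6) via Δ²R.

D(w) has 31 cells with 8 SE-corners; essential set:

[(2, 3, 0), (2, 6, 1), (4, 11, 3), (6, 3, 1), (6, 6, 2), (6, 8, 3), (6, 10, 4), (10, 6, 4)]


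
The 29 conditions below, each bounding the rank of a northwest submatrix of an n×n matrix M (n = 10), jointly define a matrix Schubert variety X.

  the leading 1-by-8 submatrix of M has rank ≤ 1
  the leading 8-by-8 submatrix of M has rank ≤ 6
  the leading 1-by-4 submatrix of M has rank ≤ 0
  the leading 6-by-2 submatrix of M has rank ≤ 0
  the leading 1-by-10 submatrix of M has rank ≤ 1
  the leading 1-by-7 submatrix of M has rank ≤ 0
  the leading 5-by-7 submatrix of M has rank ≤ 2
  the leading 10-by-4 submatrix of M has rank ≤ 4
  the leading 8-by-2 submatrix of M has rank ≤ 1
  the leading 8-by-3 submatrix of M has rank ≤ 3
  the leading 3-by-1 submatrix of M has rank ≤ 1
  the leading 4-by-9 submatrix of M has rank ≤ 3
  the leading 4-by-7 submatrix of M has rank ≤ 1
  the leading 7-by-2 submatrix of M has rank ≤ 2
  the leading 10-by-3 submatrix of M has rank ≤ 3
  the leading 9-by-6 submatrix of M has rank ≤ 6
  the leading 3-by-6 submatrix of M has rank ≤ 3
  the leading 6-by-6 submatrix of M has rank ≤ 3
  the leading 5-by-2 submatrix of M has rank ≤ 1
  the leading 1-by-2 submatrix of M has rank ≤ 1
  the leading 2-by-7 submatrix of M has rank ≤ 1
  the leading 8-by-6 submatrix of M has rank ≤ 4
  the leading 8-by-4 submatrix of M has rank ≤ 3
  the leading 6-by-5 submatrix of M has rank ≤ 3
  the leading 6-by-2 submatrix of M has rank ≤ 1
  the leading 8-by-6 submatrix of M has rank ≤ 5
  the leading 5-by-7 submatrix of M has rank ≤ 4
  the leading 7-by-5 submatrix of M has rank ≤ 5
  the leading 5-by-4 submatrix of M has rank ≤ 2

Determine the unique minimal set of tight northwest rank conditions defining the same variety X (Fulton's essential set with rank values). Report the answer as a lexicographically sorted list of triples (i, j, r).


Propagating the 29 rank bounds to every northwest block:

  row 1: 0 | 0 | 0 | 0 | 0 | 0 | 0 | 1 | 1 | 1
  row 2: 0 | 0 | 1 | 1 | 1 | 1 | 1 | 2 | 2 | 2
  row 3: 0 | 0 | 1 | 1 | 1 | 1 | 1 | 2 | 3 | 3
  row 4: 0 | 0 | 1 | 1 | 1 | 1 | 1 | 2 | 3 | 4
  row 5: 0 | 0 | 1 | 2 | 2 | 2 | 2 | 3 | 4 | 5
  row 6: 0 | 0 | 1 | 2 | 3 | 3 | 3 | 4 | 5 | 6
  row 7: 1 | 1 | 2 | 3 | 4 | 4 | 4 | 5 | 6 | 7
  row 8: 1 | 1 | 2 | 3 | 4 | 4 | 5 | 6 | 7 | 8
  row 9: 1 | 2 | 3 | 4 | 5 | 5 | 6 | 7 | 8 | 9
  row 10: 1 | 2 | 3 | 4 | 5 | 6 | 7 | 8 | 9 | 10

the unique w with this rank table is (8, 3, 9, 10, 4, 5, 1, 7, 2, 6).

Fulton essential set (5 of the 27 Rothe cells):

[(1, 7, 0), (4, 7, 1), (6, 2, 0), (8, 2, 1), (8, 6, 4)]


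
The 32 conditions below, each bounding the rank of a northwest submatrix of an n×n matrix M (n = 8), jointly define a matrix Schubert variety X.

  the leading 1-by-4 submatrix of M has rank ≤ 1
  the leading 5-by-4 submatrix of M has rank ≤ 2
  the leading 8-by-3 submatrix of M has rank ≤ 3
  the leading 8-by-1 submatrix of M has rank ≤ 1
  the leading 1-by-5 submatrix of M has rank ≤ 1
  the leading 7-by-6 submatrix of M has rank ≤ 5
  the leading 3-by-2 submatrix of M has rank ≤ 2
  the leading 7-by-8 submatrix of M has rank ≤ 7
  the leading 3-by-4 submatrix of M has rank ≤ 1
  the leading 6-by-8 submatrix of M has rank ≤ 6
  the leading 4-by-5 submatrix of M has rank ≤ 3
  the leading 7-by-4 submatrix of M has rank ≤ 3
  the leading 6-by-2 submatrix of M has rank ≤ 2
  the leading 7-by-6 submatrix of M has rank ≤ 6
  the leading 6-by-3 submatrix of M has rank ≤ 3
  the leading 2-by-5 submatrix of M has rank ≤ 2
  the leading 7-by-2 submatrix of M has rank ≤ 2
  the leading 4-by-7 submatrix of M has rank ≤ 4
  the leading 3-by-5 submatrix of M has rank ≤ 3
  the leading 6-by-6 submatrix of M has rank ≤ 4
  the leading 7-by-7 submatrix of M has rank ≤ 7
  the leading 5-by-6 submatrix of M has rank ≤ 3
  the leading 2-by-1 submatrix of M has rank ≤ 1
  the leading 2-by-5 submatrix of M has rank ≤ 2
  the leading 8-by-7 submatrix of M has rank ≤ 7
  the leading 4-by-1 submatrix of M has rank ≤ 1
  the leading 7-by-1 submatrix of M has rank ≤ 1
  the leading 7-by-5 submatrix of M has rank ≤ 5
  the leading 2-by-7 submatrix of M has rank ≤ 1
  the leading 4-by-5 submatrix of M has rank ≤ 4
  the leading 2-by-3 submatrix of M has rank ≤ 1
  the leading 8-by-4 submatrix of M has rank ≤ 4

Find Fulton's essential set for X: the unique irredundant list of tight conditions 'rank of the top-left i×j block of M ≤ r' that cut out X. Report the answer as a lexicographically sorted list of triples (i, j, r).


Recovering R(i,j) via the rank-extension bound from the 32 conditions:

  row 1: 1, 1, 1, 1, 1, 1, 1, 1
  row 2: 1, 1, 1, 1, 1, 1, 1, 2
  row 3: 1, 1, 1, 1, 2, 2, 2, 3
  row 4: 1, 2, 2, 2, 3, 3, 3, 4
  row 5: 1, 2, 2, 2, 3, 3, 4, 5
  row 6: 1, 2, 3, 3, 4, 4, 5, 6
  row 7: 1, 2, 3, 3, 4, 5, 6, 7
  row 8: 1, 2, 3, 4, 5, 6, 7, 8

giving w = (1, 8, 5, 2, 7, 3, 6, 4) via Δ²R.

|D(w)|=13, |Ess(w)|=5:

[(2, 7, 1), (3, 4, 1), (5, 4, 2), (5, 6, 3), (7, 4, 3)]


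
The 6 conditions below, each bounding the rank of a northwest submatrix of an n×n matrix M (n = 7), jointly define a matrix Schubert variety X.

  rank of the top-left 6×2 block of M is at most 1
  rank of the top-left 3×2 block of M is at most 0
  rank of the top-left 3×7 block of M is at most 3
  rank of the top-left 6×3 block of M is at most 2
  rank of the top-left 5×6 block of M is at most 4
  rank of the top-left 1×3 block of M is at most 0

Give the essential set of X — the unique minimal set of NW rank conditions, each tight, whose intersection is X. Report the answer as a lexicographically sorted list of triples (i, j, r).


Recovering R(i,j) via the rank-extension bound from the 6 conditions:

  0 0 0 1 1 1 1
  0 0 1 2 2 2 2
  0 0 1 2 3 3 3
  1 1 2 3 4 4 4
  1 1 2 3 4 4 5
  1 1 2 3 4 5 6
  1 2 3 4 5 6 7

giving w = (4, 3, 5, 1, 7, 6, 2) via Δ²R.

ℓ(w)=10; the 4 essential cells (i,j,r):

[(1, 3, 0), (3, 2, 0), (5, 6, 4), (6, 2, 1)]


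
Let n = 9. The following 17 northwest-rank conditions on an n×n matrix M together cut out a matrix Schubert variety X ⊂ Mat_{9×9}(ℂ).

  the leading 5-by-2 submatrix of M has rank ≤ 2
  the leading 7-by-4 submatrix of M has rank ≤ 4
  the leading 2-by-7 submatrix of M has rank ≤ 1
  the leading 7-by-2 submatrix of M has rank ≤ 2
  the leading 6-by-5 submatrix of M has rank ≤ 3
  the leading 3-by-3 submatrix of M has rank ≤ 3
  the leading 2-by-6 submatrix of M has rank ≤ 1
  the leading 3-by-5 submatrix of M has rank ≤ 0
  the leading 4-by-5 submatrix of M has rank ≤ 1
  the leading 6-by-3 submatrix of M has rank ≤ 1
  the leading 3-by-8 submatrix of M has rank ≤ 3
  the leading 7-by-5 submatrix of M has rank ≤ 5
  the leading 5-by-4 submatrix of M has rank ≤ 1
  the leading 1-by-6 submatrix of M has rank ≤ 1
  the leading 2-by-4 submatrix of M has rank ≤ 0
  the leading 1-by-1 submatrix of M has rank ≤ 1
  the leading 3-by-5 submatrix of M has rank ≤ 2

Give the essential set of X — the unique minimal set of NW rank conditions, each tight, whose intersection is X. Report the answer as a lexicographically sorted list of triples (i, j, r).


Recovering R(i,j) via the rank-extension bound from the 17 conditions:

  0 0 0 0 0 1 1 1 1
  0 0 0 0 0 1 1 2 2
  0 0 0 0 0 1 2 3 3
  1 1 1 1 1 2 3 4 4
  1 1 1 1 2 3 4 5 5
  1 1 1 2 3 4 5 6 6
  1 2 2 3 4 5 6 7 7
  1 2 3 4 5 6 7 8 8
  1 2 3 4 5 6 7 8 9

so w = (6, 8, 7, 1, 5, 4, 2, 3, 9).

4 SE-corners of the 21-cell Rothe diagram give Ess(w):

[(2, 7, 1), (3, 5, 0), (5, 4, 1), (6, 3, 1)]


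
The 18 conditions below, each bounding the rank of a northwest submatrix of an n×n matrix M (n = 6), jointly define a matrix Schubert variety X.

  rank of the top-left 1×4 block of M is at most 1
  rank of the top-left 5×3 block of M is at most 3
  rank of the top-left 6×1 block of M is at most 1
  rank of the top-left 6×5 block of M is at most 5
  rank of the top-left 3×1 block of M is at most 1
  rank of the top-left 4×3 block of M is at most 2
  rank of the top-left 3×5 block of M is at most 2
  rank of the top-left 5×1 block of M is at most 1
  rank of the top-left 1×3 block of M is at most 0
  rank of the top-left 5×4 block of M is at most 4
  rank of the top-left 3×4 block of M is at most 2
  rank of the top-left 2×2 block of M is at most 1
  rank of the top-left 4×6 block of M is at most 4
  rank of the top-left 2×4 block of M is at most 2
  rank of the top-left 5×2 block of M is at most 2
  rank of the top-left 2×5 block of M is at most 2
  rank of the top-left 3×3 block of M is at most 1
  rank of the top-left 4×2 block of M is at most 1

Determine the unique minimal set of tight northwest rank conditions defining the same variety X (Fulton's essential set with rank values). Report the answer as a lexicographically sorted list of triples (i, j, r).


Computing R[i][j] = min implied NW-rank bound (n=6, 18 conditions):

  R[1]: 0, 0, 0, 1, 1, 1
  R[2]: 1, 1, 1, 2, 2, 2
  R[3]: 1, 1, 1, 2, 2, 3
  R[4]: 1, 1, 2, 3, 3, 4
  R[5]: 1, 2, 3, 4, 4, 5
  R[6]: 1, 2, 3, 4, 5, 6

the unique w with this rank table is (4, 1, 6, 3, 2, 5).

Rothe diagram D(w) (7 cells), 4 SE-corners (essential conditions):

[(1, 3, 0), (3, 3, 1), (3, 5, 2), (4, 2, 1)]


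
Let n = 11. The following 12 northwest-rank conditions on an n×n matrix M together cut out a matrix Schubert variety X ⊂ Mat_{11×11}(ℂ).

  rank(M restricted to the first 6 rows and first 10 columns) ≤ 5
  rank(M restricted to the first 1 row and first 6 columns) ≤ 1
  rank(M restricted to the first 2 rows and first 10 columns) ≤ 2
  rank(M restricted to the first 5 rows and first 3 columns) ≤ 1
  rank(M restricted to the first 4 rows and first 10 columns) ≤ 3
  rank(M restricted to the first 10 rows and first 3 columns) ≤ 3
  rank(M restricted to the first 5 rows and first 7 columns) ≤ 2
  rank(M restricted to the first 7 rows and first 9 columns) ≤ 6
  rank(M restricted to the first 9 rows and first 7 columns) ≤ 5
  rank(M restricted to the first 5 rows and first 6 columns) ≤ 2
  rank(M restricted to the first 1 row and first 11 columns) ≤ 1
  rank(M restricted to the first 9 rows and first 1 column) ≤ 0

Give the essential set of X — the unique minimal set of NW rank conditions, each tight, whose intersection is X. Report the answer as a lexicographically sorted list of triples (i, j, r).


Reconstructing r_w from the 12 given conditions:

  0  1  1  1  1  1  1  1  1  1  1
  0  1  1  2  2  2  2  2  2  2  2
  0  1  1  2  2  2  2  3  3  3  3
  0  1  1  2  2  2  2  3  3  3  4
  0  1  1  2  2  2  2  3  4  4  5
  0  1  2  3  3  3  3  4  5  5  6
  0  1  2  3  4  4  4  5  6  6  7
  0  1  2  3  4  5  5  6  7  7  8
  0  1  2  3  4  5  5  6  7  8  9
  1  2  3  4  5  6  6  7  8  9  10
  1  2  3  4  5  6  7  8  9  10  11

giving w = (2, 4, 8, 11, 9, 3, 5, 6, 10, 1, 7) via Δ²R.

5 SE-corners of the 25-cell Rothe diagram give Ess(w):

[(4, 10, 3), (5, 3, 1), (5, 7, 2), (9, 1, 0), (9, 7, 5)]


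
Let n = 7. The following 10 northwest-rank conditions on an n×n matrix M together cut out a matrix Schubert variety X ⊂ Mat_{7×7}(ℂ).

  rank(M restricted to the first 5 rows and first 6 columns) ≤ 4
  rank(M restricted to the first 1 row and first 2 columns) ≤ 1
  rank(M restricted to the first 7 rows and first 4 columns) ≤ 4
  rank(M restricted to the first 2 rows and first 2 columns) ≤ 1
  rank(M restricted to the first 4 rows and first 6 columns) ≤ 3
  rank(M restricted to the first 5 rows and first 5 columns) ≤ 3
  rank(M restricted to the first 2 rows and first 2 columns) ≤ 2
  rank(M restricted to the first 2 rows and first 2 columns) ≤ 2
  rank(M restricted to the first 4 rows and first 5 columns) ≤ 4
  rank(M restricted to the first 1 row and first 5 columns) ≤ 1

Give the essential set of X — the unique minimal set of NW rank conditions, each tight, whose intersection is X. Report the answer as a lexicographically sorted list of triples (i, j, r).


Recovering R(i,j) via the rank-extension bound from the 10 conditions:

  1 | 1 | 1 | 1 | 1 | 1 | 1
  1 | 1 | 2 | 2 | 2 | 2 | 2
  1 | 2 | 3 | 3 | 3 | 3 | 3
  1 | 2 | 3 | 3 | 3 | 3 | 4
  1 | 2 | 3 | 3 | 3 | 4 | 5
  1 | 2 | 3 | 4 | 4 | 5 | 6
  1 | 2 | 3 | 4 | 5 | 6 | 7

reading off 1-entries of Δ²R: w = (1, 3, 2, 7, 6, 4, 5).

ℓ(w)=6; the 3 essential cells (i,j,r):

[(2, 2, 1), (4, 6, 3), (5, 5, 3)]


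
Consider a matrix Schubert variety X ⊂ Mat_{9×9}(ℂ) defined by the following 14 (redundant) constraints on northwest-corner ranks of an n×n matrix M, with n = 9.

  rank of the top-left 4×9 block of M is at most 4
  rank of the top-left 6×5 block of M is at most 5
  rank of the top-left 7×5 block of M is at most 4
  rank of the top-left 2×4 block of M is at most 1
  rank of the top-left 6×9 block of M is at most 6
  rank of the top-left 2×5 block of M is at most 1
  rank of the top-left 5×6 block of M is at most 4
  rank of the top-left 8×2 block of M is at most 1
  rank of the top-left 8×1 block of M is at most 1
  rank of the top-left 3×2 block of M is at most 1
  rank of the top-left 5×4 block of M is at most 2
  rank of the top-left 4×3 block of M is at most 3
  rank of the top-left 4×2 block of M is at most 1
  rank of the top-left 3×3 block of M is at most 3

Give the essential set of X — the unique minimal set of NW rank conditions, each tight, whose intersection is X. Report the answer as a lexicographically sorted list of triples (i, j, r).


Computing R[i][j] = min implied NW-rank bound (n=9, 14 conditions):

  R[1]: 1  1  1  1  1  1  1  1  1
  R[2]: 1  1  1  1  1  2  2  2  2
  R[3]: 1  1  2  2  2  3  3  3  3
  R[4]: 1  1  2  2  3  4  4  4  4
  R[5]: 1  1  2  2  3  4  5  5  5
  R[6]: 1  1  2  3  4  5  6  6  6
  R[7]: 1  1  2  3  4  5  6  7  7
  R[8]: 1  1  2  3  4  5  6  7  8
  R[9]: 1  2  3  4  5  6  7  8  9

the unique w with this rank table is (1, 6, 3, 5, 7, 4, 8, 9, 2).

|D(w)|=12, |Ess(w)|=3:

[(2, 5, 1), (5, 4, 2), (8, 2, 1)]


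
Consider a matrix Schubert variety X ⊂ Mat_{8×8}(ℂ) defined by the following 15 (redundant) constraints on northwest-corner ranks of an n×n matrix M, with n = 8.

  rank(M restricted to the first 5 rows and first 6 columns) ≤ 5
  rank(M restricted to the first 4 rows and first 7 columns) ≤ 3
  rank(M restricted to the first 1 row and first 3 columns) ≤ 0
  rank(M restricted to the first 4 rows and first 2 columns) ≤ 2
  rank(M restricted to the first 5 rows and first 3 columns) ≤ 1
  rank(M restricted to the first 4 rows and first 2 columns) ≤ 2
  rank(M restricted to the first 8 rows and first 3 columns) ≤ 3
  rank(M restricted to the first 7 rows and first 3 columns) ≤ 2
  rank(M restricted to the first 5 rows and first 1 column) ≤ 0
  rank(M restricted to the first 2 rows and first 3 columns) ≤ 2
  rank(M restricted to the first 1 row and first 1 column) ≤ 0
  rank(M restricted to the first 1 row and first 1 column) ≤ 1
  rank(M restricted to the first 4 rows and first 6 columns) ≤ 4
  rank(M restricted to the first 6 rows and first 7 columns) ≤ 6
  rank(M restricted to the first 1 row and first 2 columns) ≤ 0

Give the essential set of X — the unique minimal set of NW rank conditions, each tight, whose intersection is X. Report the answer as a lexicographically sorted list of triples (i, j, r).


The tightest implied rank at each (i,j), from the 15 conditions:

  row 1: 0  0  0  1  1  1  1  1
  row 2: 0  1  1  2  2  2  2  2
  row 3: 0  1  1  2  3  3  3  3
  row 4: 0  1  1  2  3  3  3  4
  row 5: 0  1  1  2  3  4  4  5
  row 6: 1  2  2  3  4  5  5  6
  row 7: 1  2  2  3  4  5  6  7
  row 8: 1  2  3  4  5  6  7  8

the unique w with this rank table is (4, 2, 5, 8, 6, 1, 7, 3).

Fulton essential set (5 of the 13 Rothe cells):

[(1, 3, 0), (4, 7, 3), (5, 1, 0), (5, 3, 1), (7, 3, 2)]


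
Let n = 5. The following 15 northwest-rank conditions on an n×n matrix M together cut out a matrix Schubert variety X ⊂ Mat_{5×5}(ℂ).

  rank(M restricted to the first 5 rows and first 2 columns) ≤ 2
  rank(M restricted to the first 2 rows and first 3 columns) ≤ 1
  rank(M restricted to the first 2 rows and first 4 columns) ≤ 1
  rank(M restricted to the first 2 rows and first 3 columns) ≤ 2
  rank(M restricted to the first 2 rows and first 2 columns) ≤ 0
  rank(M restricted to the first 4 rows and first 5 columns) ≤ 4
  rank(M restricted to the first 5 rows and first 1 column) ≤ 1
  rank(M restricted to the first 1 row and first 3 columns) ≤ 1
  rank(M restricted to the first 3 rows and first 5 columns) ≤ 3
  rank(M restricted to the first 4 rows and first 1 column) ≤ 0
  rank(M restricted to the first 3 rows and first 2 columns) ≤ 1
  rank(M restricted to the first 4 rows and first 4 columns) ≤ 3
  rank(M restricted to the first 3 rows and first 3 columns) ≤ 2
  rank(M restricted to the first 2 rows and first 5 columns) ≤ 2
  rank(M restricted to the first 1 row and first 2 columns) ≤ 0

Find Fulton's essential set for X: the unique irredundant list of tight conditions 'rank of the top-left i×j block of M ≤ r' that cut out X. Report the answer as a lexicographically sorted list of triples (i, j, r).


Recovering R(i,j) via the rank-extension bound from the 15 conditions:

  i=1: 0 | 0 | 1 | 1 | 1
  i=2: 0 | 0 | 1 | 1 | 2
  i=3: 0 | 1 | 2 | 2 | 3
  i=4: 0 | 1 | 2 | 3 | 4
  i=5: 1 | 2 | 3 | 4 | 5

so w = (3, 5, 2, 4, 1).

ℓ(w)=7; the 3 essential cells (i,j,r):

[(2, 2, 0), (2, 4, 1), (4, 1, 0)]


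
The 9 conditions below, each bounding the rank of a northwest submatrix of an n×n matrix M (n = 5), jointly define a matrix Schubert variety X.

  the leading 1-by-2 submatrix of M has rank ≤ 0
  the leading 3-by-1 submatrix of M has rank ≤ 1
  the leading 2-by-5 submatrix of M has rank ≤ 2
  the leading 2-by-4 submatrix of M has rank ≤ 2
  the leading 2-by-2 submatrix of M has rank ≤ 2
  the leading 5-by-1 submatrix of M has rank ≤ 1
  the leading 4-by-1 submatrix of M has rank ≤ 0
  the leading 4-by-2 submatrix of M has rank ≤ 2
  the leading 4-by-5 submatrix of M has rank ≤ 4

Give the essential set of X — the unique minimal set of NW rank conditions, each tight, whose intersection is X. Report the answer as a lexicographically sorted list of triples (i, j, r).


The tightest implied rank at each (i,j), from the 9 conditions:

  0 0 1 1 1
  0 1 2 2 2
  0 1 2 3 3
  0 1 2 3 4
  1 2 3 4 5

hence w(1..5) = (3, 2, 4, 5, 1).

|D(w)|=5, |Ess(w)|=2:

[(1, 2, 0), (4, 1, 0)]


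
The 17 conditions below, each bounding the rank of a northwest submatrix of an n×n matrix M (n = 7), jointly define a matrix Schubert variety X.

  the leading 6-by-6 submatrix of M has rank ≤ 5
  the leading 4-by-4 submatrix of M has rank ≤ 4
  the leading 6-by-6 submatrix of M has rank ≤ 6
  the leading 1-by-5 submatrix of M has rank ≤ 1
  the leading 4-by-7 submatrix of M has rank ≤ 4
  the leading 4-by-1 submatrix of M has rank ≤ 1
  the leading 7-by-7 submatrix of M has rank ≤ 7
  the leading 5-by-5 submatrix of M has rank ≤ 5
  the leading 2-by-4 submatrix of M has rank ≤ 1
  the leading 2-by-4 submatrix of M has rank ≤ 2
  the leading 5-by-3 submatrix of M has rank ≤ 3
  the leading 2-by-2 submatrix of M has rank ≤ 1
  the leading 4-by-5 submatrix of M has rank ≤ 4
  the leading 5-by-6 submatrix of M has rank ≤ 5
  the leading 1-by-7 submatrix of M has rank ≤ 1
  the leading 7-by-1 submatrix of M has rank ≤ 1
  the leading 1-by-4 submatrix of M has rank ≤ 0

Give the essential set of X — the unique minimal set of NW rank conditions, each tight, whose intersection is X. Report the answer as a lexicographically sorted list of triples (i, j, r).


The tightest implied rank at each (i,j), from the 17 conditions:

  row 1: 0 0 0 0 1 1 1
  row 2: 1 1 1 1 2 2 2
  row 3: 1 2 2 2 3 3 3
  row 4: 1 2 3 3 4 4 4
  row 5: 1 2 3 4 5 5 5
  row 6: 1 2 3 4 5 5 6
  row 7: 1 2 3 4 5 6 7

hence w(1..7) = (5, 1, 2, 3, 4, 7, 6).

2 SE-corners of the 5-cell Rothe diagram give Ess(w):

[(1, 4, 0), (6, 6, 5)]


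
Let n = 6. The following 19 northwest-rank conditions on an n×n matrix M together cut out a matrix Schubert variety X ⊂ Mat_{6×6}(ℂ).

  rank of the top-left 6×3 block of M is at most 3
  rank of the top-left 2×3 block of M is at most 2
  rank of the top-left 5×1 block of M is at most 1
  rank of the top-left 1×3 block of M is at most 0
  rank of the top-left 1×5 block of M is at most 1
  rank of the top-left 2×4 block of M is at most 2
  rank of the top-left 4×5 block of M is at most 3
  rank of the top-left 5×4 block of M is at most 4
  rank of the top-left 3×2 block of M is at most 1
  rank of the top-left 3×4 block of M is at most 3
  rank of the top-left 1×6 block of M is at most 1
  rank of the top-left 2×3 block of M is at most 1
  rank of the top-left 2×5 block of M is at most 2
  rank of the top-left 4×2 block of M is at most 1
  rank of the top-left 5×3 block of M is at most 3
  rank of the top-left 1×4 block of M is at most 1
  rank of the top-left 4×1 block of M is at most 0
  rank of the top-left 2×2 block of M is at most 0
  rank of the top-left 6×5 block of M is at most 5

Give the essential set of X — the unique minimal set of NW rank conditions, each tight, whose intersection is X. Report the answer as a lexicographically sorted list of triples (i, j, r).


The tightest implied rank at each (i,j), from the 19 conditions:

  row 1: 0  0  0  1  1  1
  row 2: 0  0  1  2  2  2
  row 3: 0  1  2  3  3  3
  row 4: 0  1  2  3  3  4
  row 5: 1  2  3  4  4  5
  row 6: 1  2  3  4  5  6

reading off 1-entries of Δ²R: w = (4, 3, 2, 6, 1, 5).

ℓ(w)=8; the 4 essential cells (i,j,r):

[(1, 3, 0), (2, 2, 0), (4, 1, 0), (4, 5, 3)]


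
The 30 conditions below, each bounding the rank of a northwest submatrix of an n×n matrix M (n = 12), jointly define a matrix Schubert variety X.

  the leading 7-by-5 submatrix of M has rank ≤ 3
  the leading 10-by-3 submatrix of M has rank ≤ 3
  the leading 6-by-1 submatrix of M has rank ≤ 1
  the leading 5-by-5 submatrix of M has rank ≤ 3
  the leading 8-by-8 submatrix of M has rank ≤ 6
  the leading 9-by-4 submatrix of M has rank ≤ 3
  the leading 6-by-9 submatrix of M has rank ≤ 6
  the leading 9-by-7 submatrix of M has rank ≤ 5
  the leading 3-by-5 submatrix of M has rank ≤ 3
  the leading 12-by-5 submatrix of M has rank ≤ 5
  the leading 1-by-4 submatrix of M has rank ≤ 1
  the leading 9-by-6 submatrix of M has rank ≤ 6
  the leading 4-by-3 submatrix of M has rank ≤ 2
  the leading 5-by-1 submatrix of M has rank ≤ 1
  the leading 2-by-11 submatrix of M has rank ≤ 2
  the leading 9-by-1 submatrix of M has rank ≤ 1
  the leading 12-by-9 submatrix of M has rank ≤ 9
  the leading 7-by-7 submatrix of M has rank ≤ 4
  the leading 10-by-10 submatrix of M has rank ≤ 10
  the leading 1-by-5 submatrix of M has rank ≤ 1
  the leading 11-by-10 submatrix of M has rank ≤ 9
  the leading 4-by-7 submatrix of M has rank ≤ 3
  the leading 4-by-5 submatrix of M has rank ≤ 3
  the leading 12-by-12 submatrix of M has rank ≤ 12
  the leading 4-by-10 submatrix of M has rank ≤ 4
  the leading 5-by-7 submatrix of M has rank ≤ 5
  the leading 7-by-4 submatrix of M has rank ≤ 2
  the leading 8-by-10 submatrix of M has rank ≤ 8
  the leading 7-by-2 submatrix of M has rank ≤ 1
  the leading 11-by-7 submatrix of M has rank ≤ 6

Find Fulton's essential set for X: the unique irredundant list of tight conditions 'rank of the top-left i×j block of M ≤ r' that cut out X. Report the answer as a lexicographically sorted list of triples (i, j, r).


Propagating the 30 rank bounds to every northwest block:

  i=1: 1 1 1 1 1 1 1 1 1 1 1 1
  i=2: 1 1 2 2 2 2 2 2 2 2 2 2
  i=3: 1 1 2 2 3 3 3 3 3 3 3 3
  i=4: 1 1 2 2 3 3 3 4 4 4 4 4
  i=5: 1 1 2 2 3 4 4 5 5 5 5 5
  i=6: 1 1 2 2 3 4 4 5 6 6 6 6
  i=7: 1 1 2 2 3 4 4 5 6 7 7 7
  i=8: 1 2 3 3 4 5 5 6 7 8 8 8
  i=9: 1 2 3 3 4 5 5 6 7 8 9 9
  i=10: 1 2 3 4 5 6 6 7 8 9 10 10
  i=11: 1 2 3 4 5 6 6 7 8 9 10 11
  i=12: 1 2 3 4 5 6 7 8 9 10 11 12

the unique w with this rank table is (1, 3, 5, 8, 6, 9, 10, 2, 11, 4, 12, 7).

ℓ(w)=18; the 7 essential cells (i,j,r):

[(4, 7, 3), (7, 2, 1), (7, 4, 2), (7, 7, 4), (9, 4, 3), (9, 7, 5), (11, 7, 6)]
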